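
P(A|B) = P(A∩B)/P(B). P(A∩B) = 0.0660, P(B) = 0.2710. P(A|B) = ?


P(A|B) = 0.0660/0.2710 = 0.2435

P(A|B) = 0.2435


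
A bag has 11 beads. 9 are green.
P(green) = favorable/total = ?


P = 9/11 = 0.8182

P = 0.8182


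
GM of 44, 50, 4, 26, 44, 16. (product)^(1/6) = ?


Product = 44 × 50 × 4 × 26 × 44 × 16 = 161075200
GM = 161075200^(1/6) = 23.3259

GM = 23.3259


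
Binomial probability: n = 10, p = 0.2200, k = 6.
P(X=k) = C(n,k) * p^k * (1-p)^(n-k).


C(10,6) = 210
p^6 = 0.000113
(1-p)^4 = 0.370151
P = 210 * 0.000113 * 0.370151 = 0.0088

P(X=6) = 0.0088


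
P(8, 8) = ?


P(8,8) = 8!/0!
= 40320/1
= 40320

P(8,8) = 40320


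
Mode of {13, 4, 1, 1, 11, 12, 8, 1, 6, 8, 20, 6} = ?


Frequencies: 1:3, 4:1, 6:2, 8:2, 11:1, 12:1, 13:1, 20:1
Max frequency = 3
Mode = 1

Mode = 1


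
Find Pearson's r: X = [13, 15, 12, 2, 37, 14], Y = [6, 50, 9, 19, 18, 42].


Mean X = 15.5000, Mean Y = 24.0000
SD X = 10.531698, SD Y = 16.380883
Cov = -0.666667
r = -0.666667/(10.531698*16.380883) = -0.0039

r = -0.0039


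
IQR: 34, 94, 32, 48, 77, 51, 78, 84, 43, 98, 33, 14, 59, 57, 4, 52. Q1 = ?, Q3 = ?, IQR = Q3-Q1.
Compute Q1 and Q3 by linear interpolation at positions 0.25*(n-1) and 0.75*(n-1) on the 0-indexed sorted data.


Sorted: 4, 14, 32, 33, 34, 43, 48, 51, 52, 57, 59, 77, 78, 84, 94, 98
Q1 (25th %ile) = 33.7500
Q3 (75th %ile) = 77.2500
IQR = 77.2500 - 33.7500 = 43.5000

IQR = 43.5000


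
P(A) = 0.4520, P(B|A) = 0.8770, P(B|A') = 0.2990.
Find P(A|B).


P(B) = P(B|A)*P(A) + P(B|A')*P(A')
= 0.8770*0.4520 + 0.2990*0.5480
= 0.396404 + 0.163852 = 0.560256
P(A|B) = 0.396404/0.560256 = 0.7075

P(A|B) = 0.7075


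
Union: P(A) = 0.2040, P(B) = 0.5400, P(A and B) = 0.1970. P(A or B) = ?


P(A∪B) = 0.2040 + 0.5400 - 0.1970
= 0.7440 - 0.1970
= 0.5470

P(A∪B) = 0.5470


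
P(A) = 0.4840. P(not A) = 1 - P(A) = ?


P(not A) = 1 - 0.4840 = 0.5160

P(not A) = 0.5160


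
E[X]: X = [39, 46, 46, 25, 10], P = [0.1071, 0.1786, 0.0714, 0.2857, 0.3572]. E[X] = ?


E[X] = 39*0.1071 + 46*0.1786 + 46*0.0714 + 25*0.2857 + 10*0.3572
= 4.1769 + 8.2156 + 3.2844 + 7.1425 + 3.5720
= 26.3914

E[X] = 26.3914


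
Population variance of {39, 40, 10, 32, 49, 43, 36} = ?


Mean = 35.5714
Squared deviations: 11.7551, 19.6122, 653.8980, 12.7551, 180.3265, 55.1837, 0.1837
Sum = 933.7143
Variance = 933.7143/7 = 133.3878

Variance = 133.3878


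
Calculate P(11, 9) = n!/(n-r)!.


P(11,9) = 11!/2!
= 39916800/2
= 19958400

P(11,9) = 19958400


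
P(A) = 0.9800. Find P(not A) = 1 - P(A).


P(not A) = 1 - 0.9800 = 0.0200

P(not A) = 0.0200


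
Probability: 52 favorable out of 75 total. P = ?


P = 52/75 = 0.6933

P = 0.6933


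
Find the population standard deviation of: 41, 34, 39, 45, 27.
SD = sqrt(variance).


Mean = 37.2000
Variance = 38.5600
SD = sqrt(38.5600) = 6.2097

SD = 6.2097


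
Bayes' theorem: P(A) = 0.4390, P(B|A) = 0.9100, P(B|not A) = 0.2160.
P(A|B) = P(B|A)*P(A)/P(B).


P(B) = P(B|A)*P(A) + P(B|A')*P(A')
= 0.9100*0.4390 + 0.2160*0.5610
= 0.399490 + 0.121176 = 0.520666
P(A|B) = 0.399490/0.520666 = 0.7673

P(A|B) = 0.7673


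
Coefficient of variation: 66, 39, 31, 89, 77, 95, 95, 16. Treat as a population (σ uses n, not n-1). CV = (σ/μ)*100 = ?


Mean = 63.5000
SD = 29.0172
CV = (29.0172/63.5000)*100 = 45.6964%

CV = 45.6964%


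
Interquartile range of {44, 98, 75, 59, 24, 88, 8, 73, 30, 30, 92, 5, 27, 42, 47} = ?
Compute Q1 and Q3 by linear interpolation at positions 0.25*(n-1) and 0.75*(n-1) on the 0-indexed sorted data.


Sorted: 5, 8, 24, 27, 30, 30, 42, 44, 47, 59, 73, 75, 88, 92, 98
Q1 (25th %ile) = 28.5000
Q3 (75th %ile) = 74.0000
IQR = 74.0000 - 28.5000 = 45.5000

IQR = 45.5000


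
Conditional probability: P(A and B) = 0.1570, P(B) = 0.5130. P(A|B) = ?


P(A|B) = 0.1570/0.5130 = 0.3060

P(A|B) = 0.3060


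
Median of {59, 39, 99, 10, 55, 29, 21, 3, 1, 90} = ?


Sorted: 1, 3, 10, 21, 29, 39, 55, 59, 90, 99
n = 10 (even)
Middle values: 29 and 39
Median = (29+39)/2 = 34.0000

Median = 34.0000


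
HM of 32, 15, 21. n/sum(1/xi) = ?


Sum of reciprocals = 1/32 + 1/15 + 1/21 = 0.145536
HM = 3/0.145536 = 20.6135

HM = 20.6135


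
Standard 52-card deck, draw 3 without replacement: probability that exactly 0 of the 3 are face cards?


Hypergeometric: P(X=0) = C(12,0)·C(40,3) / C(52,3)
= 1 × 9880 / 22100
= 9880/22100 = 0.4471

P = 0.4471


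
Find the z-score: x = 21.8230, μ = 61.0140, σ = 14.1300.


z = (21.8230 - 61.0140)/14.1300
= -39.1910/14.1300
= -2.7736

z = -2.7736


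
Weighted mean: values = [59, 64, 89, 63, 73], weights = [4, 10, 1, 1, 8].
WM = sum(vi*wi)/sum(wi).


Numerator = 59*4 + 64*10 + 89*1 + 63*1 + 73*8 = 1612
Denominator = 4 + 10 + 1 + 1 + 8 = 24
WM = 1612/24 = 67.1667

WM = 67.1667


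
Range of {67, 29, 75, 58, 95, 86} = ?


Max = 95, Min = 29
Range = 95 - 29 = 66

Range = 66


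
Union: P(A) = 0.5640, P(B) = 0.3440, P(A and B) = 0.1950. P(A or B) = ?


P(A∪B) = 0.5640 + 0.3440 - 0.1950
= 0.9080 - 0.1950
= 0.7130

P(A∪B) = 0.7130


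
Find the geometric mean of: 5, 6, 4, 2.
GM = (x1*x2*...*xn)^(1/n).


Product = 5 × 6 × 4 × 2 = 240
GM = 240^(1/4) = 3.9360

GM = 3.9360


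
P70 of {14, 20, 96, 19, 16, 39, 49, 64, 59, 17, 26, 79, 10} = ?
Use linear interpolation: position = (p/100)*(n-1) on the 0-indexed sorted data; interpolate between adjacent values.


Sorted: 10, 14, 16, 17, 19, 20, 26, 39, 49, 59, 64, 79, 96
n = 13
Index = 70/100 * 12 = 8.4000
Lower = data[8] = 49, Upper = data[9] = 59
P70 = 49 + 0.4000*(10) = 53.0000

P70 = 53.0000


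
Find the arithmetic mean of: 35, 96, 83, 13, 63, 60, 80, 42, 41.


Sum = 35 + 96 + 83 + 13 + 63 + 60 + 80 + 42 + 41 = 513
n = 9
Mean = 513/9 = 57.0000

Mean = 57.0000


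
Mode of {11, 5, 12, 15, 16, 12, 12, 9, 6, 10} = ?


Frequencies: 5:1, 6:1, 9:1, 10:1, 11:1, 12:3, 15:1, 16:1
Max frequency = 3
Mode = 12

Mode = 12


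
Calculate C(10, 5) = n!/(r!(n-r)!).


C(10,5) = 10!/(5! × 5!)
= 3628800/(120 × 120)
= 252

C(10,5) = 252


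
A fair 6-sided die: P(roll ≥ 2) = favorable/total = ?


Favorable outcomes (roll ≥ 2): 5
Total outcomes = 6
P = 5/6 = 0.8333

P = 0.8333


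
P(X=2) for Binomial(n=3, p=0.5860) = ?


C(3,2) = 3
p^2 = 0.343396
(1-p)^1 = 0.414000
P = 3 * 0.343396 * 0.414000 = 0.4265

P(X=2) = 0.4265


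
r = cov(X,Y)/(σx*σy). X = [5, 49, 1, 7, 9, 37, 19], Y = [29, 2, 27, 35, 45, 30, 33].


Mean X = 18.1429, Mean Y = 28.7143
SD X = 16.830487, SD Y = 12.197357
Cov = -141.387755
r = -141.387755/(16.830487*12.197357) = -0.6887

r = -0.6887


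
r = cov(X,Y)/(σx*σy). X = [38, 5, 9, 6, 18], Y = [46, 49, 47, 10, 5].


Mean X = 15.2000, Mean Y = 31.4000
SD X = 12.286578, SD Y = 19.602041
Cov = 35.920000
r = 35.920000/(12.286578*19.602041) = 0.1491

r = 0.1491


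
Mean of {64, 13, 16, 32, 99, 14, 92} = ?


Sum = 64 + 13 + 16 + 32 + 99 + 14 + 92 = 330
n = 7
Mean = 330/7 = 47.1429

Mean = 47.1429


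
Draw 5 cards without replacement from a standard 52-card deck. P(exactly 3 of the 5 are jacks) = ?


Hypergeometric: P(X=3) = C(4,3)·C(48,2) / C(52,5)
= 4 × 1128 / 2598960
= 4512/2598960 = 0.0017

P = 0.0017


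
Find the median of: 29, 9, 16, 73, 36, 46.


Sorted: 9, 16, 29, 36, 46, 73
n = 6 (even)
Middle values: 29 and 36
Median = (29+36)/2 = 32.5000

Median = 32.5000


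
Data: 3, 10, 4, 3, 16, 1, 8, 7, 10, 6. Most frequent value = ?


Frequencies: 1:1, 3:2, 4:1, 6:1, 7:1, 8:1, 10:2, 16:1
Max frequency = 2
Mode = 3, 10

Mode = 3, 10


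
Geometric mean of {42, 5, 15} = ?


Product = 42 × 5 × 15 = 3150
GM = 3150^(1/3) = 14.6590

GM = 14.6590


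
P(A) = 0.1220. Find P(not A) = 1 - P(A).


P(not A) = 1 - 0.1220 = 0.8780

P(not A) = 0.8780


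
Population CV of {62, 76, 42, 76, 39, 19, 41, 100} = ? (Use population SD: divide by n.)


Mean = 56.8750
SD = 24.6091
CV = (24.6091/56.8750)*100 = 43.2688%

CV = 43.2688%


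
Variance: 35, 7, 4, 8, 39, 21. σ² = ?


Mean = 19.0000
Squared deviations: 256.0000, 144.0000, 225.0000, 121.0000, 400.0000, 4.0000
Sum = 1150.0000
Variance = 1150.0000/6 = 191.6667

Variance = 191.6667


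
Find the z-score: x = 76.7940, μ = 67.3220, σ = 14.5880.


z = (76.7940 - 67.3220)/14.5880
= 9.4720/14.5880
= 0.6493

z = 0.6493


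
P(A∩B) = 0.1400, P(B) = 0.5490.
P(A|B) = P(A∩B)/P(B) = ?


P(A|B) = 0.1400/0.5490 = 0.2550

P(A|B) = 0.2550


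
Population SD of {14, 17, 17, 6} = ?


Mean = 13.5000
Variance = 20.2500
SD = sqrt(20.2500) = 4.5000

SD = 4.5000


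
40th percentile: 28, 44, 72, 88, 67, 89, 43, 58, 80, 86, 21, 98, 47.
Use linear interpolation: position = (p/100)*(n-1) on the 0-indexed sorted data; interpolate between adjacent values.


Sorted: 21, 28, 43, 44, 47, 58, 67, 72, 80, 86, 88, 89, 98
n = 13
Index = 40/100 * 12 = 4.8000
Lower = data[4] = 47, Upper = data[5] = 58
P40 = 47 + 0.8000*(11) = 55.8000

P40 = 55.8000


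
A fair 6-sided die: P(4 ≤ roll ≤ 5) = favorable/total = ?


Favorable outcomes (4 ≤ roll ≤ 5): 2
Total outcomes = 6
P = 2/6 = 0.3333

P = 0.3333


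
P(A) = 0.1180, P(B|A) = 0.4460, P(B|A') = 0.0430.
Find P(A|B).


P(B) = P(B|A)*P(A) + P(B|A')*P(A')
= 0.4460*0.1180 + 0.0430*0.8820
= 0.052628 + 0.037926 = 0.090554
P(A|B) = 0.052628/0.090554 = 0.5812

P(A|B) = 0.5812


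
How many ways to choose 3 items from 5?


C(5,3) = 5!/(3! × 2!)
= 120/(6 × 2)
= 10

C(5,3) = 10


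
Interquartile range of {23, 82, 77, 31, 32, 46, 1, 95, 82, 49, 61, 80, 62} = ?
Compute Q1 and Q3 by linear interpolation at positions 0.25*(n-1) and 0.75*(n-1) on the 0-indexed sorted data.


Sorted: 1, 23, 31, 32, 46, 49, 61, 62, 77, 80, 82, 82, 95
Q1 (25th %ile) = 32.0000
Q3 (75th %ile) = 80.0000
IQR = 80.0000 - 32.0000 = 48.0000

IQR = 48.0000


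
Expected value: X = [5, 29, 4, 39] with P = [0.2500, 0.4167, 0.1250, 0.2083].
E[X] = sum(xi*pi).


E[X] = 5*0.2500 + 29*0.4167 + 4*0.1250 + 39*0.2083
= 1.2500 + 12.0843 + 0.5000 + 8.1237
= 21.9580

E[X] = 21.9580


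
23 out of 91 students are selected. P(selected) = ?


P = 23/91 = 0.2527

P = 0.2527


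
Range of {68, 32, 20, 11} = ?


Max = 68, Min = 11
Range = 68 - 11 = 57

Range = 57


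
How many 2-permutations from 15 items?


P(15,2) = 15!/13!
= 1307674368000/6227020800
= 210

P(15,2) = 210


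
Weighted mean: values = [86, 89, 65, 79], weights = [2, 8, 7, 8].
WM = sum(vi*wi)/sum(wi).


Numerator = 86*2 + 89*8 + 65*7 + 79*8 = 1971
Denominator = 2 + 8 + 7 + 8 = 25
WM = 1971/25 = 78.8400

WM = 78.8400


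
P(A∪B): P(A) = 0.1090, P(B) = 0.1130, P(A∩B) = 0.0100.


P(A∪B) = 0.1090 + 0.1130 - 0.0100
= 0.2220 - 0.0100
= 0.2120

P(A∪B) = 0.2120


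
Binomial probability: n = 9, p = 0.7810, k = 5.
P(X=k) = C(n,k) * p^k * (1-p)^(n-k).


C(9,5) = 126
p^5 = 0.290573
(1-p)^4 = 0.002300
P = 126 * 0.290573 * 0.002300 = 0.0842

P(X=5) = 0.0842


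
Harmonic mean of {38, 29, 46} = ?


Sum of reciprocals = 1/38 + 1/29 + 1/46 = 0.082538
HM = 3/0.082538 = 36.3470

HM = 36.3470


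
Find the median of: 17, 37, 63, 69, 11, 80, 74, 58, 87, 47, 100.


Sorted: 11, 17, 37, 47, 58, 63, 69, 74, 80, 87, 100
n = 11 (odd)
Middle value = 63

Median = 63


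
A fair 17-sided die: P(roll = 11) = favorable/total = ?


Favorable outcomes (roll = 11): 1
Total outcomes = 17
P = 1/17 = 0.0588

P = 0.0588


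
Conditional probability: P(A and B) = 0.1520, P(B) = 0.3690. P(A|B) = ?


P(A|B) = 0.1520/0.3690 = 0.4119

P(A|B) = 0.4119


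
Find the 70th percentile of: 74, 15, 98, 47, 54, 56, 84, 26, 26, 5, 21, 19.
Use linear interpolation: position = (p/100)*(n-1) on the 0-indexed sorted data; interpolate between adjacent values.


Sorted: 5, 15, 19, 21, 26, 26, 47, 54, 56, 74, 84, 98
n = 12
Index = 70/100 * 11 = 7.7000
Lower = data[7] = 54, Upper = data[8] = 56
P70 = 54 + 0.7000*(2) = 55.4000

P70 = 55.4000


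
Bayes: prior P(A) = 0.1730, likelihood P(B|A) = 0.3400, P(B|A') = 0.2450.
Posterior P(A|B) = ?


P(B) = P(B|A)*P(A) + P(B|A')*P(A')
= 0.3400*0.1730 + 0.2450*0.8270
= 0.058820 + 0.202615 = 0.261435
P(A|B) = 0.058820/0.261435 = 0.2250

P(A|B) = 0.2250


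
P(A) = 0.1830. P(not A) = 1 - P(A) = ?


P(not A) = 1 - 0.1830 = 0.8170

P(not A) = 0.8170


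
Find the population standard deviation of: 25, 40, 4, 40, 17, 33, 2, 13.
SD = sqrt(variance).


Mean = 21.7500
Variance = 200.9375
SD = sqrt(200.9375) = 14.1752

SD = 14.1752


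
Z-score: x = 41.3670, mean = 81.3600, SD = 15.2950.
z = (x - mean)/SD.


z = (41.3670 - 81.3600)/15.2950
= -39.9930/15.2950
= -2.6148

z = -2.6148


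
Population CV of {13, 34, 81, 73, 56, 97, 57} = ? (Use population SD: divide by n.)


Mean = 58.7143
SD = 26.3965
CV = (26.3965/58.7143)*100 = 44.9576%

CV = 44.9576%


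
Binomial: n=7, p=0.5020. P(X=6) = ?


C(7,6) = 7
p^6 = 0.016004
(1-p)^1 = 0.498000
P = 7 * 0.016004 * 0.498000 = 0.0558

P(X=6) = 0.0558


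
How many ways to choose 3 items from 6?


C(6,3) = 6!/(3! × 3!)
= 720/(6 × 6)
= 20

C(6,3) = 20


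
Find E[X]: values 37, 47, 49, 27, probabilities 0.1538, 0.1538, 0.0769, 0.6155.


E[X] = 37*0.1538 + 47*0.1538 + 49*0.0769 + 27*0.6155
= 5.6906 + 7.2286 + 3.7681 + 16.6185
= 33.3058

E[X] = 33.3058


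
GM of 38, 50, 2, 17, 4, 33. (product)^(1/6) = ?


Product = 38 × 50 × 2 × 17 × 4 × 33 = 8527200
GM = 8527200^(1/6) = 14.2934

GM = 14.2934


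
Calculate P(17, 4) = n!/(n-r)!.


P(17,4) = 17!/13!
= 355687428096000/6227020800
= 57120

P(17,4) = 57120


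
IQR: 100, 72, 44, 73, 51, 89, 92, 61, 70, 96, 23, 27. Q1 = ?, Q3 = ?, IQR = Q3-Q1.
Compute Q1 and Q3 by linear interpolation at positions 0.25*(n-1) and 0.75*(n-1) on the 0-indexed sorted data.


Sorted: 23, 27, 44, 51, 61, 70, 72, 73, 89, 92, 96, 100
Q1 (25th %ile) = 49.2500
Q3 (75th %ile) = 89.7500
IQR = 89.7500 - 49.2500 = 40.5000

IQR = 40.5000


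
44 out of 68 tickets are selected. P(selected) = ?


P = 44/68 = 0.6471

P = 0.6471


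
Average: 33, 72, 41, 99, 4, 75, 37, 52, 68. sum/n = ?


Sum = 33 + 72 + 41 + 99 + 4 + 75 + 37 + 52 + 68 = 481
n = 9
Mean = 481/9 = 53.4444

Mean = 53.4444


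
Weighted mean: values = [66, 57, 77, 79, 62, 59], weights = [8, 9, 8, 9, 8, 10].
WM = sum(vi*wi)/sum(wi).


Numerator = 66*8 + 57*9 + 77*8 + 79*9 + 62*8 + 59*10 = 3454
Denominator = 8 + 9 + 8 + 9 + 8 + 10 = 52
WM = 3454/52 = 66.4231

WM = 66.4231


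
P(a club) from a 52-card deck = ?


13 clubs in 52 cards
P = 13/52 = 0.2500

P = 0.2500


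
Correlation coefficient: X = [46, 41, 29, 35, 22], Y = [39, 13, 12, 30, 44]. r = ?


Mean X = 34.6000, Mean Y = 27.6000
SD X = 8.499412, SD Y = 13.124024
Cov = -16.360000
r = -16.360000/(8.499412*13.124024) = -0.1467

r = -0.1467


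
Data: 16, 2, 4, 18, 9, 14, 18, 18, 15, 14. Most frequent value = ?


Frequencies: 2:1, 4:1, 9:1, 14:2, 15:1, 16:1, 18:3
Max frequency = 3
Mode = 18

Mode = 18


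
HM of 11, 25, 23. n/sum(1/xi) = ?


Sum of reciprocals = 1/11 + 1/25 + 1/23 = 0.174387
HM = 3/0.174387 = 17.2031

HM = 17.2031


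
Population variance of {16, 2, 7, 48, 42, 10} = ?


Mean = 20.8333
Squared deviations: 23.3611, 354.6944, 191.3611, 738.0278, 448.0278, 117.3611
Sum = 1872.8333
Variance = 1872.8333/6 = 312.1389

Variance = 312.1389


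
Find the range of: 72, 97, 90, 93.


Max = 97, Min = 72
Range = 97 - 72 = 25

Range = 25


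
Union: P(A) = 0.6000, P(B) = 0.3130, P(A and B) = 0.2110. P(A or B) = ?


P(A∪B) = 0.6000 + 0.3130 - 0.2110
= 0.9130 - 0.2110
= 0.7020

P(A∪B) = 0.7020


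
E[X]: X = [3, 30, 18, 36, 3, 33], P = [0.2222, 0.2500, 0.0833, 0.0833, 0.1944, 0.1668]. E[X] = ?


E[X] = 3*0.2222 + 30*0.2500 + 18*0.0833 + 36*0.0833 + 3*0.1944 + 33*0.1668
= 0.6666 + 7.5000 + 1.4994 + 2.9988 + 0.5832 + 5.5044
= 18.7524

E[X] = 18.7524


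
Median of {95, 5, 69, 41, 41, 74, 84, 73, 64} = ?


Sorted: 5, 41, 41, 64, 69, 73, 74, 84, 95
n = 9 (odd)
Middle value = 69

Median = 69


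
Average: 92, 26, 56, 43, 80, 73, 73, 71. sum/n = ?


Sum = 92 + 26 + 56 + 43 + 80 + 73 + 73 + 71 = 514
n = 8
Mean = 514/8 = 64.2500

Mean = 64.2500


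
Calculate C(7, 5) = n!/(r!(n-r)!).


C(7,5) = 7!/(5! × 2!)
= 5040/(120 × 2)
= 21

C(7,5) = 21


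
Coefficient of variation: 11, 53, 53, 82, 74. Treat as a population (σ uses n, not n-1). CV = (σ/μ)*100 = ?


Mean = 54.6000
SD = 24.6301
CV = (24.6301/54.6000)*100 = 45.1100%

CV = 45.1100%


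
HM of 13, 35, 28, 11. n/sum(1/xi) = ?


Sum of reciprocals = 1/13 + 1/35 + 1/28 + 1/11 = 0.232118
HM = 4/0.232118 = 17.2326

HM = 17.2326


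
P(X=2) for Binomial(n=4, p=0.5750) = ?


C(4,2) = 6
p^2 = 0.330625
(1-p)^2 = 0.180625
P = 6 * 0.330625 * 0.180625 = 0.3583

P(X=2) = 0.3583


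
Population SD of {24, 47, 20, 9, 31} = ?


Mean = 26.2000
Variance = 158.9600
SD = sqrt(158.9600) = 12.6079

SD = 12.6079


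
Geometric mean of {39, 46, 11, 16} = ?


Product = 39 × 46 × 11 × 16 = 315744
GM = 315744^(1/4) = 23.7047

GM = 23.7047


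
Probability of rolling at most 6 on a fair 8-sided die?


Favorable outcomes (roll ≤ 6): 6
Total outcomes = 8
P = 6/8 = 0.7500

P = 0.7500


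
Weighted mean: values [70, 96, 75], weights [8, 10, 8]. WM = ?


Numerator = 70*8 + 96*10 + 75*8 = 2120
Denominator = 8 + 10 + 8 = 26
WM = 2120/26 = 81.5385

WM = 81.5385


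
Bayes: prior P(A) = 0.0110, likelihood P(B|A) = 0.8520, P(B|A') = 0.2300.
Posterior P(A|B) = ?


P(B) = P(B|A)*P(A) + P(B|A')*P(A')
= 0.8520*0.0110 + 0.2300*0.9890
= 0.009372 + 0.227470 = 0.236842
P(A|B) = 0.009372/0.236842 = 0.0396

P(A|B) = 0.0396


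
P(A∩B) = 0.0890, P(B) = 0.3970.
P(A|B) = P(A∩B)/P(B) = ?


P(A|B) = 0.0890/0.3970 = 0.2242

P(A|B) = 0.2242


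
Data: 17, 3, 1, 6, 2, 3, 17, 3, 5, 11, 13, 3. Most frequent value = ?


Frequencies: 1:1, 2:1, 3:4, 5:1, 6:1, 11:1, 13:1, 17:2
Max frequency = 4
Mode = 3

Mode = 3


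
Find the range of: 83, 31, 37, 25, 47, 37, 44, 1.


Max = 83, Min = 1
Range = 83 - 1 = 82

Range = 82


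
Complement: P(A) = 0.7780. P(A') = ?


P(not A) = 1 - 0.7780 = 0.2220

P(not A) = 0.2220


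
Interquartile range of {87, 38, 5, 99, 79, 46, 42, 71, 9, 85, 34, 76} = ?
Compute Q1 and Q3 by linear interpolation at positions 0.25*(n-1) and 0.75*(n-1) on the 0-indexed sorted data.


Sorted: 5, 9, 34, 38, 42, 46, 71, 76, 79, 85, 87, 99
Q1 (25th %ile) = 37.0000
Q3 (75th %ile) = 80.5000
IQR = 80.5000 - 37.0000 = 43.5000

IQR = 43.5000


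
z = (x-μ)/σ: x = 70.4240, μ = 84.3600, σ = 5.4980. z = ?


z = (70.4240 - 84.3600)/5.4980
= -13.9360/5.4980
= -2.5347

z = -2.5347


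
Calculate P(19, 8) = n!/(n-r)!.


P(19,8) = 19!/11!
= 121645100408832000/39916800
= 3047466240

P(19,8) = 3047466240


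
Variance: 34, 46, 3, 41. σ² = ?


Mean = 31.0000
Squared deviations: 9.0000, 225.0000, 784.0000, 100.0000
Sum = 1118.0000
Variance = 1118.0000/4 = 279.5000

Variance = 279.5000


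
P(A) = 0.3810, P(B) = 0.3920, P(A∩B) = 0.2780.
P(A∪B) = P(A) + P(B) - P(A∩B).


P(A∪B) = 0.3810 + 0.3920 - 0.2780
= 0.7730 - 0.2780
= 0.4950

P(A∪B) = 0.4950


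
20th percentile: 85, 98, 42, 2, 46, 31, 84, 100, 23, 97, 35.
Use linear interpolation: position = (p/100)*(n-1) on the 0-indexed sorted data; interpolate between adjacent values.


Sorted: 2, 23, 31, 35, 42, 46, 84, 85, 97, 98, 100
n = 11
Index = 20/100 * 10 = 2.0000
Lower = data[2] = 31, Upper = data[3] = 35
P20 = 31 + 0*(4) = 31.0000

P20 = 31.0000


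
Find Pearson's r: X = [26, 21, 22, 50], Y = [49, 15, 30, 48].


Mean X = 29.7500, Mean Y = 35.5000
SD X = 11.840080, SD Y = 14.044572
Cov = 106.125000
r = 106.125000/(11.840080*14.044572) = 0.6382

r = 0.6382


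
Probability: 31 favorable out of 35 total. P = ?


P = 31/35 = 0.8857

P = 0.8857


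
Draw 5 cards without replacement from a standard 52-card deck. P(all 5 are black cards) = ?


P(all black cards) = (26/52) × (25/51) × (24/50) × (23/49) × (22/48)
= 0.0253

P = 0.0253


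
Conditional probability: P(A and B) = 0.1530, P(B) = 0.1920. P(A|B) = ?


P(A|B) = 0.1530/0.1920 = 0.7969

P(A|B) = 0.7969


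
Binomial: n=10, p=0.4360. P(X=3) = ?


C(10,3) = 120
p^3 = 0.082882
(1-p)^7 = 0.018153
P = 120 * 0.082882 * 0.018153 = 0.1805

P(X=3) = 0.1805


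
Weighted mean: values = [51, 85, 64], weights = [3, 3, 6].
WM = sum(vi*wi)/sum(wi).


Numerator = 51*3 + 85*3 + 64*6 = 792
Denominator = 3 + 3 + 6 = 12
WM = 792/12 = 66.0000

WM = 66.0000


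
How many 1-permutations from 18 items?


P(18,1) = 18!/17!
= 6402373705728000/355687428096000
= 18

P(18,1) = 18


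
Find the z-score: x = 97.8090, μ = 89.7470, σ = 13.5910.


z = (97.8090 - 89.7470)/13.5910
= 8.0620/13.5910
= 0.5932

z = 0.5932


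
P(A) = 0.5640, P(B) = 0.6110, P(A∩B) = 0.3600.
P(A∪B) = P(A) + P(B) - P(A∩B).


P(A∪B) = 0.5640 + 0.6110 - 0.3600
= 1.1750 - 0.3600
= 0.8150

P(A∪B) = 0.8150


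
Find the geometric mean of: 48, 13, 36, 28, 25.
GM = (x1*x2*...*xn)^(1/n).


Product = 48 × 13 × 36 × 28 × 25 = 15724800
GM = 15724800^(1/5) = 27.4990

GM = 27.4990


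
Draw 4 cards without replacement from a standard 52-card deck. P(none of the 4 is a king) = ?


P(no kings) = (48/52) × (47/51) × (46/50) × (45/49)
= 0.7187

P = 0.7187


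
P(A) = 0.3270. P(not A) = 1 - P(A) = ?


P(not A) = 1 - 0.3270 = 0.6730

P(not A) = 0.6730


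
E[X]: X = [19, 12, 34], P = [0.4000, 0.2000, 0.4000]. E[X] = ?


E[X] = 19*0.4000 + 12*0.2000 + 34*0.4000
= 7.6000 + 2.4000 + 13.6000
= 23.6000

E[X] = 23.6000


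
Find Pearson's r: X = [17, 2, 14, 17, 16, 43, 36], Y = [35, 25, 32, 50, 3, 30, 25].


Mean X = 20.7143, Mean Y = 28.5714
SD X = 12.958332, SD Y = 13.058737
Cov = 5.448980
r = 5.448980/(12.958332*13.058737) = 0.0322

r = 0.0322


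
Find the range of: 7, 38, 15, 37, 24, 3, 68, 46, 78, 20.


Max = 78, Min = 3
Range = 78 - 3 = 75

Range = 75


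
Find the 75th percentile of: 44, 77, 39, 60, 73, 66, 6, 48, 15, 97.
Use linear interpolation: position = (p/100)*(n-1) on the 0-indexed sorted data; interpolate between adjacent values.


Sorted: 6, 15, 39, 44, 48, 60, 66, 73, 77, 97
n = 10
Index = 75/100 * 9 = 6.7500
Lower = data[6] = 66, Upper = data[7] = 73
P75 = 66 + 0.7500*(7) = 71.2500

P75 = 71.2500


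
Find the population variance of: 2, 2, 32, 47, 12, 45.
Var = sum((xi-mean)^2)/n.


Mean = 23.3333
Squared deviations: 455.1111, 455.1111, 75.1111, 560.1111, 128.4444, 469.4444
Sum = 2143.3333
Variance = 2143.3333/6 = 357.2222

Variance = 357.2222


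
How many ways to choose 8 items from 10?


C(10,8) = 10!/(8! × 2!)
= 3628800/(40320 × 2)
= 45

C(10,8) = 45


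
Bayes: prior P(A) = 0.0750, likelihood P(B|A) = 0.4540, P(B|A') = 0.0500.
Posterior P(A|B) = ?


P(B) = P(B|A)*P(A) + P(B|A')*P(A')
= 0.4540*0.0750 + 0.0500*0.9250
= 0.034050 + 0.046250 = 0.080300
P(A|B) = 0.034050/0.080300 = 0.4240

P(A|B) = 0.4240


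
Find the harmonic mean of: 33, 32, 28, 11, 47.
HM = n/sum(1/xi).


Sum of reciprocals = 1/33 + 1/32 + 1/28 + 1/11 + 1/47 = 0.209453
HM = 5/0.209453 = 23.8717

HM = 23.8717


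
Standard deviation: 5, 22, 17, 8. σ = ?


Mean = 13.0000
Variance = 46.5000
SD = sqrt(46.5000) = 6.8191

SD = 6.8191


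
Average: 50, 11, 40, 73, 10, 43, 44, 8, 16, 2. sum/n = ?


Sum = 50 + 11 + 40 + 73 + 10 + 43 + 44 + 8 + 16 + 2 = 297
n = 10
Mean = 297/10 = 29.7000

Mean = 29.7000


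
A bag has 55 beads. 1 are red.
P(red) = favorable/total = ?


P = 1/55 = 0.0182

P = 0.0182


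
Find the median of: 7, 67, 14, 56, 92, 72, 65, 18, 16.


Sorted: 7, 14, 16, 18, 56, 65, 67, 72, 92
n = 9 (odd)
Middle value = 56

Median = 56


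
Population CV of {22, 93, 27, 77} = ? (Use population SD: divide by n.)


Mean = 54.7500
SD = 30.8251
CV = (30.8251/54.7500)*100 = 56.3016%

CV = 56.3016%


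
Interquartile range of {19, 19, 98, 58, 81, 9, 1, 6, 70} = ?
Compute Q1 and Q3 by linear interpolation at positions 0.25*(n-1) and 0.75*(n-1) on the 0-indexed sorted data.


Sorted: 1, 6, 9, 19, 19, 58, 70, 81, 98
Q1 (25th %ile) = 9.0000
Q3 (75th %ile) = 70.0000
IQR = 70.0000 - 9.0000 = 61.0000

IQR = 61.0000


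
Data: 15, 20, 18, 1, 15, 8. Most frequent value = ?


Frequencies: 1:1, 8:1, 15:2, 18:1, 20:1
Max frequency = 2
Mode = 15

Mode = 15


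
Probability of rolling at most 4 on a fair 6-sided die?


Favorable outcomes (roll ≤ 4): 4
Total outcomes = 6
P = 4/6 = 0.6667

P = 0.6667


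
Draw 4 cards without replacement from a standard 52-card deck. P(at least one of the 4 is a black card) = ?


P(at least one) = 1 - P(none)
P(none) = (26/52) × (25/51) × (24/50) × (23/49) = 0.055222
P(at least one) = 1 - 0.055222 = 0.9448

P = 0.9448


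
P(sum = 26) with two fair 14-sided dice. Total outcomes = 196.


Total outcomes = 14×14 = 196
Favorable (sum = 26): 3
P = 3/196 = 0.0153

P = 0.0153


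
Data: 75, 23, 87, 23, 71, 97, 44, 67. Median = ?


Sorted: 23, 23, 44, 67, 71, 75, 87, 97
n = 8 (even)
Middle values: 67 and 71
Median = (67+71)/2 = 69.0000

Median = 69.0000


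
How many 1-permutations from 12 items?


P(12,1) = 12!/11!
= 479001600/39916800
= 12

P(12,1) = 12


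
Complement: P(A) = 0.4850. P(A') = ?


P(not A) = 1 - 0.4850 = 0.5150

P(not A) = 0.5150


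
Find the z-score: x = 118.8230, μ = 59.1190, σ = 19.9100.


z = (118.8230 - 59.1190)/19.9100
= 59.7040/19.9100
= 2.9987

z = 2.9987


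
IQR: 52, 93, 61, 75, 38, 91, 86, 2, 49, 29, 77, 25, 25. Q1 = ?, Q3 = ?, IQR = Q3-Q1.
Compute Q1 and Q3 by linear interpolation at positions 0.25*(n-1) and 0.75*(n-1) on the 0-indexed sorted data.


Sorted: 2, 25, 25, 29, 38, 49, 52, 61, 75, 77, 86, 91, 93
Q1 (25th %ile) = 29.0000
Q3 (75th %ile) = 77.0000
IQR = 77.0000 - 29.0000 = 48.0000

IQR = 48.0000


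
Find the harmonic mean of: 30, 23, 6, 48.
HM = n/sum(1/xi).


Sum of reciprocals = 1/30 + 1/23 + 1/6 + 1/48 = 0.264312
HM = 4/0.264312 = 15.1337

HM = 15.1337


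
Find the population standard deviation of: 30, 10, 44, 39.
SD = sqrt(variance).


Mean = 30.7500
Variance = 168.6875
SD = sqrt(168.6875) = 12.9880

SD = 12.9880


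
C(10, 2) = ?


C(10,2) = 10!/(2! × 8!)
= 3628800/(2 × 40320)
= 45

C(10,2) = 45


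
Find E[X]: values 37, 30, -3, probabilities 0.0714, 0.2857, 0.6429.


E[X] = 37*0.0714 + 30*0.2857 - 3*0.6429
= 2.6418 + 8.5710 - 1.9287
= 9.2841

E[X] = 9.2841


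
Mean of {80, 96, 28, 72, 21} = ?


Sum = 80 + 96 + 28 + 72 + 21 = 297
n = 5
Mean = 297/5 = 59.4000

Mean = 59.4000


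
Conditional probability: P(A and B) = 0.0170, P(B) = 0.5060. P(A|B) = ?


P(A|B) = 0.0170/0.5060 = 0.0336

P(A|B) = 0.0336


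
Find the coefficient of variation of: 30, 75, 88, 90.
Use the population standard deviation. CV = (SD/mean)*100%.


Mean = 70.7500
SD = 24.2216
CV = (24.2216/70.7500)*100 = 34.2355%

CV = 34.2355%


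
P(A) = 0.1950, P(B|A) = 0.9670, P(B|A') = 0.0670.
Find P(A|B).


P(B) = P(B|A)*P(A) + P(B|A')*P(A')
= 0.9670*0.1950 + 0.0670*0.8050
= 0.188565 + 0.053935 = 0.242500
P(A|B) = 0.188565/0.242500 = 0.7776

P(A|B) = 0.7776


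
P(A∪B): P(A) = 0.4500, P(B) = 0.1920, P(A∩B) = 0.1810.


P(A∪B) = 0.4500 + 0.1920 - 0.1810
= 0.6420 - 0.1810
= 0.4610

P(A∪B) = 0.4610


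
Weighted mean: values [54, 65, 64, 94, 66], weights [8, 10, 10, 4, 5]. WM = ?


Numerator = 54*8 + 65*10 + 64*10 + 94*4 + 66*5 = 2428
Denominator = 8 + 10 + 10 + 4 + 5 = 37
WM = 2428/37 = 65.6216

WM = 65.6216


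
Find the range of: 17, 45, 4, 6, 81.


Max = 81, Min = 4
Range = 81 - 4 = 77

Range = 77


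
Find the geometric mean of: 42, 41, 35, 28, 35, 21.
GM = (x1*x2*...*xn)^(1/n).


Product = 42 × 41 × 35 × 28 × 35 × 21 = 1240356600
GM = 1240356600^(1/6) = 32.7787

GM = 32.7787


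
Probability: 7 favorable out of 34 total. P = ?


P = 7/34 = 0.2059

P = 0.2059


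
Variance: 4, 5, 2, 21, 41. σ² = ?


Mean = 14.6000
Squared deviations: 112.3600, 92.1600, 158.7600, 40.9600, 696.9600
Sum = 1101.2000
Variance = 1101.2000/5 = 220.2400

Variance = 220.2400


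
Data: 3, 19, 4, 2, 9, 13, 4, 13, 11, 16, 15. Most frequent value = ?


Frequencies: 2:1, 3:1, 4:2, 9:1, 11:1, 13:2, 15:1, 16:1, 19:1
Max frequency = 2
Mode = 4, 13

Mode = 4, 13


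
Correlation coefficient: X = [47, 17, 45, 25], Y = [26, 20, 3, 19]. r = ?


Mean X = 33.5000, Mean Y = 17.0000
SD X = 12.835498, SD Y = 8.514693
Cov = -26.500000
r = -26.500000/(12.835498*8.514693) = -0.2425

r = -0.2425


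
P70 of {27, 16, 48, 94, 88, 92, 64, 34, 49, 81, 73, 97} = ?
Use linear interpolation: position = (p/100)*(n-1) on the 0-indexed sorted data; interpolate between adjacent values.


Sorted: 16, 27, 34, 48, 49, 64, 73, 81, 88, 92, 94, 97
n = 12
Index = 70/100 * 11 = 7.7000
Lower = data[7] = 81, Upper = data[8] = 88
P70 = 81 + 0.7000*(7) = 85.9000

P70 = 85.9000


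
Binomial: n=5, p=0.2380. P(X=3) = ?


C(5,3) = 10
p^3 = 0.013481
(1-p)^2 = 0.580644
P = 10 * 0.013481 * 0.580644 = 0.0783

P(X=3) = 0.0783


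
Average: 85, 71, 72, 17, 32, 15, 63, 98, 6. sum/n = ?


Sum = 85 + 71 + 72 + 17 + 32 + 15 + 63 + 98 + 6 = 459
n = 9
Mean = 459/9 = 51.0000

Mean = 51.0000


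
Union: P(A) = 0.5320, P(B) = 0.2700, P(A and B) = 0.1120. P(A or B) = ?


P(A∪B) = 0.5320 + 0.2700 - 0.1120
= 0.8020 - 0.1120
= 0.6900

P(A∪B) = 0.6900


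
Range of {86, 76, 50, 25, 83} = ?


Max = 86, Min = 25
Range = 86 - 25 = 61

Range = 61


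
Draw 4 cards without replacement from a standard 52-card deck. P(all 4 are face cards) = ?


P(all face cards) = (12/52) × (11/51) × (10/50) × (9/49)
= 0.0018

P = 0.0018


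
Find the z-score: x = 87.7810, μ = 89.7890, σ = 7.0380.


z = (87.7810 - 89.7890)/7.0380
= -2.0080/7.0380
= -0.2853

z = -0.2853


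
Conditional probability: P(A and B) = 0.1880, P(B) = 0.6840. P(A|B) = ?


P(A|B) = 0.1880/0.6840 = 0.2749

P(A|B) = 0.2749


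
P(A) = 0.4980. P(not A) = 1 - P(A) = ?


P(not A) = 1 - 0.4980 = 0.5020

P(not A) = 0.5020


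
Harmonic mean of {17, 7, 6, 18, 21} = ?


Sum of reciprocals = 1/17 + 1/7 + 1/6 + 1/18 + 1/21 = 0.471522
HM = 5/0.471522 = 10.6040

HM = 10.6040


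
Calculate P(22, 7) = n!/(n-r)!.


P(22,7) = 22!/15!
= 1124000727777607680000/1307674368000
= 859541760

P(22,7) = 859541760


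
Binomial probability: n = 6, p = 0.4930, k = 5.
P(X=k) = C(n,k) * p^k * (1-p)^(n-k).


C(6,5) = 6
p^5 = 0.029123
(1-p)^1 = 0.507000
P = 6 * 0.029123 * 0.507000 = 0.0886

P(X=5) = 0.0886


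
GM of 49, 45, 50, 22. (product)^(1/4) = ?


Product = 49 × 45 × 50 × 22 = 2425500
GM = 2425500^(1/4) = 39.4639

GM = 39.4639


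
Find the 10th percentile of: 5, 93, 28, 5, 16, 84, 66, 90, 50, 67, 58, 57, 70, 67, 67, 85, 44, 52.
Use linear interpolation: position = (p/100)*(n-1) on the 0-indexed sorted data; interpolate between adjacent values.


Sorted: 5, 5, 16, 28, 44, 50, 52, 57, 58, 66, 67, 67, 67, 70, 84, 85, 90, 93
n = 18
Index = 10/100 * 17 = 1.7000
Lower = data[1] = 5, Upper = data[2] = 16
P10 = 5 + 0.7000*(11) = 12.7000

P10 = 12.7000


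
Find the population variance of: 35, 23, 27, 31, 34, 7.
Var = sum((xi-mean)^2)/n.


Mean = 26.1667
Squared deviations: 78.0278, 10.0278, 0.6944, 23.3611, 61.3611, 367.3611
Sum = 540.8333
Variance = 540.8333/6 = 90.1389

Variance = 90.1389


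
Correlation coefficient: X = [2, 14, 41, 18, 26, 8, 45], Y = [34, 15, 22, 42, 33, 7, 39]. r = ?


Mean X = 22.0000, Mean Y = 27.4286
SD X = 15.033296, SD Y = 12.081357
Cov = 54.428571
r = 54.428571/(15.033296*12.081357) = 0.2997

r = 0.2997


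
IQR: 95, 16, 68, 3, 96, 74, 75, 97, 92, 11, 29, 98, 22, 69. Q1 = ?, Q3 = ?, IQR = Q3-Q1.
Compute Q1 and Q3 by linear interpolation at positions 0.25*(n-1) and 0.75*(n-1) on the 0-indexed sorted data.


Sorted: 3, 11, 16, 22, 29, 68, 69, 74, 75, 92, 95, 96, 97, 98
Q1 (25th %ile) = 23.7500
Q3 (75th %ile) = 94.2500
IQR = 94.2500 - 23.7500 = 70.5000

IQR = 70.5000


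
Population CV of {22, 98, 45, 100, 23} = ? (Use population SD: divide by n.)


Mean = 57.6000
SD = 34.7943
CV = (34.7943/57.6000)*100 = 60.4067%

CV = 60.4067%


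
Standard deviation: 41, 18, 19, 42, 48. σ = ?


Mean = 33.6000
Variance = 157.8400
SD = sqrt(157.8400) = 12.5634

SD = 12.5634


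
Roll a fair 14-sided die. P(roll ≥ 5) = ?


Favorable outcomes (roll ≥ 5): 10
Total outcomes = 14
P = 10/14 = 0.7143

P = 0.7143


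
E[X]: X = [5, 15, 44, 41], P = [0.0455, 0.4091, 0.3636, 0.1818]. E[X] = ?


E[X] = 5*0.0455 + 15*0.4091 + 44*0.3636 + 41*0.1818
= 0.2275 + 6.1365 + 15.9984 + 7.4538
= 29.8162

E[X] = 29.8162


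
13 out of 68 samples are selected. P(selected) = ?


P = 13/68 = 0.1912

P = 0.1912


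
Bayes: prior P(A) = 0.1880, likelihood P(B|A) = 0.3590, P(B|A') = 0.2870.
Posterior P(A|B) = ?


P(B) = P(B|A)*P(A) + P(B|A')*P(A')
= 0.3590*0.1880 + 0.2870*0.8120
= 0.067492 + 0.233044 = 0.300536
P(A|B) = 0.067492/0.300536 = 0.2246

P(A|B) = 0.2246


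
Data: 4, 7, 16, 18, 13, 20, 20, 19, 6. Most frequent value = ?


Frequencies: 4:1, 6:1, 7:1, 13:1, 16:1, 18:1, 19:1, 20:2
Max frequency = 2
Mode = 20

Mode = 20


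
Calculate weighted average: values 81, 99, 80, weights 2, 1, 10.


Numerator = 81*2 + 99*1 + 80*10 = 1061
Denominator = 2 + 1 + 10 = 13
WM = 1061/13 = 81.6154

WM = 81.6154


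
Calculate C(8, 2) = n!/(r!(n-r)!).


C(8,2) = 8!/(2! × 6!)
= 40320/(2 × 720)
= 28

C(8,2) = 28


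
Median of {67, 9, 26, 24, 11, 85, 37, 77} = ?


Sorted: 9, 11, 24, 26, 37, 67, 77, 85
n = 8 (even)
Middle values: 26 and 37
Median = (26+37)/2 = 31.5000

Median = 31.5000


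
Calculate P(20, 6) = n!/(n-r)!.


P(20,6) = 20!/14!
= 2432902008176640000/87178291200
= 27907200

P(20,6) = 27907200


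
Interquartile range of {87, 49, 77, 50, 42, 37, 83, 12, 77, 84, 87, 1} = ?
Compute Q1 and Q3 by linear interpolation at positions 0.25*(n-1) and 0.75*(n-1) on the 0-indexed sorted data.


Sorted: 1, 12, 37, 42, 49, 50, 77, 77, 83, 84, 87, 87
Q1 (25th %ile) = 40.7500
Q3 (75th %ile) = 83.2500
IQR = 83.2500 - 40.7500 = 42.5000

IQR = 42.5000


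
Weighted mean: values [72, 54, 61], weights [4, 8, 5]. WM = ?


Numerator = 72*4 + 54*8 + 61*5 = 1025
Denominator = 4 + 8 + 5 = 17
WM = 1025/17 = 60.2941

WM = 60.2941


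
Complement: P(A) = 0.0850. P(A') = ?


P(not A) = 1 - 0.0850 = 0.9150

P(not A) = 0.9150


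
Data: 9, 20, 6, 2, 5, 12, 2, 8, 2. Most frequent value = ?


Frequencies: 2:3, 5:1, 6:1, 8:1, 9:1, 12:1, 20:1
Max frequency = 3
Mode = 2

Mode = 2


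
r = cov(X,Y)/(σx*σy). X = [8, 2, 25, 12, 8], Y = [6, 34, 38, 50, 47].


Mean X = 11.0000, Mean Y = 35.0000
SD X = 7.694154, SD Y = 15.620499
Cov = 23.400000
r = 23.400000/(7.694154*15.620499) = 0.1947

r = 0.1947


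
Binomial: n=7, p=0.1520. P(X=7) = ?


C(7,7) = 1
p^7 = 1.874585e-06
(1-p)^0 = 1.000000
P = 1 * 1.874585e-06 * 1.000000 = 1.8746e-06

P(X=7) = 1.8746e-06


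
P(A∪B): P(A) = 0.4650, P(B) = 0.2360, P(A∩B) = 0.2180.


P(A∪B) = 0.4650 + 0.2360 - 0.2180
= 0.7010 - 0.2180
= 0.4830

P(A∪B) = 0.4830


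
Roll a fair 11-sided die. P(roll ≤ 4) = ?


Favorable outcomes (roll ≤ 4): 4
Total outcomes = 11
P = 4/11 = 0.3636

P = 0.3636


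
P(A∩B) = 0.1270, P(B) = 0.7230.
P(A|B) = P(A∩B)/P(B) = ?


P(A|B) = 0.1270/0.7230 = 0.1757

P(A|B) = 0.1757


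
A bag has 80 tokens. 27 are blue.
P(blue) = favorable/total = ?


P = 27/80 = 0.3375

P = 0.3375


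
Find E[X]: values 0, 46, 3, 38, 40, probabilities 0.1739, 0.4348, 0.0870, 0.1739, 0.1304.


E[X] = 0*0.1739 + 46*0.4348 + 3*0.0870 + 38*0.1739 + 40*0.1304
= 0 + 20.0008 + 0.2610 + 6.6082 + 5.2160
= 32.0860

E[X] = 32.0860


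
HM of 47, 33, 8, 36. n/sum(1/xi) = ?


Sum of reciprocals = 1/47 + 1/33 + 1/8 + 1/36 = 0.204357
HM = 4/0.204357 = 19.5736

HM = 19.5736


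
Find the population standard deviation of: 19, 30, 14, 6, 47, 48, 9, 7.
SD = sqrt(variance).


Mean = 22.5000
Variance = 260.7500
SD = sqrt(260.7500) = 16.1478

SD = 16.1478


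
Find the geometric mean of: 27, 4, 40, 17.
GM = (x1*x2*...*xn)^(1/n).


Product = 27 × 4 × 40 × 17 = 73440
GM = 73440^(1/4) = 16.4620

GM = 16.4620


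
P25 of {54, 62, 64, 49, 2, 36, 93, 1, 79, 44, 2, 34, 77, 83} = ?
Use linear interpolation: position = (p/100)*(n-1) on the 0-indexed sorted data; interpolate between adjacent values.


Sorted: 1, 2, 2, 34, 36, 44, 49, 54, 62, 64, 77, 79, 83, 93
n = 14
Index = 25/100 * 13 = 3.2500
Lower = data[3] = 34, Upper = data[4] = 36
P25 = 34 + 0.2500*(2) = 34.5000

P25 = 34.5000


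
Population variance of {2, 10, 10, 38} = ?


Mean = 15.0000
Squared deviations: 169.0000, 25.0000, 25.0000, 529.0000
Sum = 748.0000
Variance = 748.0000/4 = 187.0000

Variance = 187.0000


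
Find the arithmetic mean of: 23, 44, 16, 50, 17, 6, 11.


Sum = 23 + 44 + 16 + 50 + 17 + 6 + 11 = 167
n = 7
Mean = 167/7 = 23.8571

Mean = 23.8571


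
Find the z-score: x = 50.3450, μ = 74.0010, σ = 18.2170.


z = (50.3450 - 74.0010)/18.2170
= -23.6560/18.2170
= -1.2986

z = -1.2986


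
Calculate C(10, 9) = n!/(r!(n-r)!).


C(10,9) = 10!/(9! × 1!)
= 3628800/(362880 × 1)
= 10

C(10,9) = 10


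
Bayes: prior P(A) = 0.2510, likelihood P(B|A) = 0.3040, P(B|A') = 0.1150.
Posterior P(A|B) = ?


P(B) = P(B|A)*P(A) + P(B|A')*P(A')
= 0.3040*0.2510 + 0.1150*0.7490
= 0.076304 + 0.086135 = 0.162439
P(A|B) = 0.076304/0.162439 = 0.4697

P(A|B) = 0.4697


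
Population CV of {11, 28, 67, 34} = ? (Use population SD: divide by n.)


Mean = 35.0000
SD = 20.3101
CV = (20.3101/35.0000)*100 = 58.0288%

CV = 58.0288%


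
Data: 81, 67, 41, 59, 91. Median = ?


Sorted: 41, 59, 67, 81, 91
n = 5 (odd)
Middle value = 67

Median = 67


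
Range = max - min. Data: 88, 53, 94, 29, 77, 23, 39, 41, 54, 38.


Max = 94, Min = 23
Range = 94 - 23 = 71

Range = 71


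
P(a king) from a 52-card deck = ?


4 kings in 52 cards
P = 4/52 = 0.0769

P = 0.0769


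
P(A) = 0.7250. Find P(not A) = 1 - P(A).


P(not A) = 1 - 0.7250 = 0.2750

P(not A) = 0.2750


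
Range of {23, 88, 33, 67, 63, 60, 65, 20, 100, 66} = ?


Max = 100, Min = 20
Range = 100 - 20 = 80

Range = 80


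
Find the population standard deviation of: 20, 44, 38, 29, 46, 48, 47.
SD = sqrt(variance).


Mean = 38.8571
Variance = 97.2653
SD = sqrt(97.2653) = 9.8623

SD = 9.8623


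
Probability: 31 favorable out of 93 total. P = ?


P = 31/93 = 0.3333

P = 0.3333


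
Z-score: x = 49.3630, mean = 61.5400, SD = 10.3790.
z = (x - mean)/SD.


z = (49.3630 - 61.5400)/10.3790
= -12.1770/10.3790
= -1.1732

z = -1.1732


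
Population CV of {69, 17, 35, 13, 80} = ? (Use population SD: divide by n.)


Mean = 42.8000
SD = 27.1470
CV = (27.1470/42.8000)*100 = 63.4276%

CV = 63.4276%


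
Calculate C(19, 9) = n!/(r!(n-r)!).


C(19,9) = 19!/(9! × 10!)
= 121645100408832000/(362880 × 3628800)
= 92378

C(19,9) = 92378


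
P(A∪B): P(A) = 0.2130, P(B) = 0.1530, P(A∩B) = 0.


P(A∪B) = 0.2130 + 0.1530 - 0
= 0.3660 - 0
= 0.3660

P(A∪B) = 0.3660


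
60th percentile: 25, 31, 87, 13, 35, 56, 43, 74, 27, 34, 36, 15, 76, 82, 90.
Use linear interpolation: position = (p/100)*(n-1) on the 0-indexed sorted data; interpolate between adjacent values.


Sorted: 13, 15, 25, 27, 31, 34, 35, 36, 43, 56, 74, 76, 82, 87, 90
n = 15
Index = 60/100 * 14 = 8.4000
Lower = data[8] = 43, Upper = data[9] = 56
P60 = 43 + 0.4000*(13) = 48.2000

P60 = 48.2000
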